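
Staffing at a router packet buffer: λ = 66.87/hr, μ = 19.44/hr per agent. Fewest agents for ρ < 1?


Stability requires cμ > λ ⇔ c > λ/μ.
λ/μ = 66.87/19.44 = 3.4398
Minimum integer c = ⌊3.4398⌋ + 1 = 4
Check: 4·19.44 = 77.76 > 66.87, while 3·19.44 = 58.32 ≤ 66.87

Final: 4 servers


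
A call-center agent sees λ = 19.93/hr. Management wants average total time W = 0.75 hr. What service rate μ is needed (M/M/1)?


W = 1/(μ−λ) ⇒ μ − λ = 1/W = 1/0.75 = 1.3333
μ = λ + 1/W = 19.93 + 1.3333 = 21.2633 per hr

Final: 21.2633 /hr


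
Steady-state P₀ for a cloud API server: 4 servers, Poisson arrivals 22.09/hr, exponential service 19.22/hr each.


a = λ/μ = 22.09/19.22 = 1.1493; ρ = a/c = 0.2873
Σ_{k=0}^{3} a^k/k! (terms k=0..3) = 1.00000 + 1.14932 + 0.66047 + 0.25303 = 3.06283
Tail: a^4/(4!(1−ρ)) = 1.74490/(24·0.7127) = 0.10202
P₀ = 1/(3.06283 + 0.10202) = 1/3.16484 = 0.315971

Final: 0.315971


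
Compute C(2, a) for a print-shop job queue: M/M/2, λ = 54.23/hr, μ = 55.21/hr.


a = λ/μ = 0.9822; ρ = a/2 = 0.4911
P₀ = 0.341269 (from M/M/c formula)
C(c,a) = [a^c/(c!(1−ρ))]·P₀ = [0.96481/(2·0.5089)]·0.341269
= 0.94799·0.341269 = 0.323519

Final: 0.323519


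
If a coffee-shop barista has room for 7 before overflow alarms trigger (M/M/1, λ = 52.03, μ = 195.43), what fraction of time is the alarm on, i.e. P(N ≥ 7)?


ρ = 52.03/195.43 = 0.2662
P(N ≥ n) = ρ^n = 0.2662^7 = 0.00009481

Final: 0.00009481


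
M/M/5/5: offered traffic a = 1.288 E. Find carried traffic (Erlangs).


B(5,1.288) = 0.008165 (Erlang-B)
Carried load = a(1 − B) = 1.288·(1 − 0.008165) = 1.288·0.991835 = 1.2775 E

Final: 1.2775 Erlangs


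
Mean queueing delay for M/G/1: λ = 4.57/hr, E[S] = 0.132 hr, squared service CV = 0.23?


ρ = λ·E[S] = 4.57·0.132 = 0.6032
E[S²] = E[S]²(1+C_s²) = 0.132²·(1+0.23) = 0.021432
Wq = λ·E[S²]/(2(1−ρ)) = 4.57·0.021432/(2·0.3968) = 0.12343 hr

Final: 0.12343 hr


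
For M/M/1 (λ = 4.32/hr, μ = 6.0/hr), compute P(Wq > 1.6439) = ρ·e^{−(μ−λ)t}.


ρ = 4.32/6.0 = 0.7200
P(Wq > t) = ρ·e^{−(μ−λ)t} = 0.7200·e^{−2.7618}
= 0.7200·0.063181 = 0.045490

Final: 0.045490


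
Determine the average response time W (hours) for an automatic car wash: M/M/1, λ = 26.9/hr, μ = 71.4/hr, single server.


W = 1/(μ−λ) = 1/(71.4 − 26.9) = 1/44.50 = 0.02247 hr

Final: 0.02247 hr


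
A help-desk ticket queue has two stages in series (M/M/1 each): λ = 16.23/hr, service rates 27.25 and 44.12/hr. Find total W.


Each node sees arrival rate λ = 16.23/hr (tandem ⇒ throughput preserved).
W₁ = 1/(μ₁−λ) = 1/(27.25−16.23) = 0.09074 hr
W₂ = 1/(μ₂−λ) = 1/(44.12−16.23) = 0.03586 hr
W_total = W₁ + W₂ = 0.09074 + 0.03586 = 0.12660 hr

Final: 0.12660 hr


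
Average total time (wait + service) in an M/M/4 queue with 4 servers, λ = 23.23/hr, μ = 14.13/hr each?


a = 1.6440; ρ = 0.4110; P₀ = 0.190376
Lq = P₀·a^c·ρ/(c!(1−ρ)²) = 0.06865
Wq = Lq/λ = 0.06865/23.23 = 0.002955 hr
W = Wq + 1/μ = 0.002955 + 0.07077 = 0.07373 hr

Final: 0.07373 hr


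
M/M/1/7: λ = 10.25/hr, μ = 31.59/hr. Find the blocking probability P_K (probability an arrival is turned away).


ρ = λ/μ = 10.25/31.59 = 0.3245
P_K = (1−ρ)ρ^K/(1−ρ^(K+1)) = (0.6755·0.0003786)/(1 − 0.0001229)
= 0.0002558/0.999877 = 0.0002558

Final: 0.0002558


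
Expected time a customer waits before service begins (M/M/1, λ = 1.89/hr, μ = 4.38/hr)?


ρ = 1.89/4.38 = 0.4315
Wq = ρ/(μ−λ) = 0.4315/(4.38 − 1.89) = 0.4315/2.49 = 0.1733 hr

Final: 0.1733 hr


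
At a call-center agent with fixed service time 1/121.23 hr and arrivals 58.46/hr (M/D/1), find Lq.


ρ = 58.46/121.23 = 0.4822
M/D/1: Lq = ρ²/(2(1−ρ)) = 0.2325/(2·0.5178) = 0.22456

Final: 0.22456


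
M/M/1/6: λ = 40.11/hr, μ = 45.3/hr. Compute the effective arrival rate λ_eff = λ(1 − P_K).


ρ = 0.8854; P_K = (1−ρ)ρ^6/(1−ρ^7) = 0.096290
λ_eff = λ(1 − P_K) = 40.11·(1 − 0.096290) = 40.11·0.903710 = 36.2478 /hr

Final: 36.2478 /hr


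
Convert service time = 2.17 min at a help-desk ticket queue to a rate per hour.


μ = 1/(service time) in consistent units.
1 hour = 60 min, so μ = 60/2.17 = 27.6498 per hour

Final: 27.6498 /hr


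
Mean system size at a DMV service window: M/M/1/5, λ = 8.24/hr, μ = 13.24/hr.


ρ = 8.24/13.24 = 0.6224
L = ρ[1 − (K+1)ρ^K + Kρ^(K+1)] / [(1−ρ)(1−ρ^(K+1))]
Numerator: 0.6224·(1 − 6·0.093368 + 5·0.058108) = 0.454528
Denominator: (0.3776)·(0.941892) = 0.355699
L = 0.454528/0.355699 = 1.2778

Final: 1.2778


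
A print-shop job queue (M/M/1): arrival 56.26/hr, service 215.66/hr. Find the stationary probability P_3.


ρ = 56.26/215.66 = 0.2609
P_n = (1−ρ)·ρ^n = (1 − 0.2609)·0.2609^3 = 0.7391·0.017754 = 0.013122

Final: 0.013122


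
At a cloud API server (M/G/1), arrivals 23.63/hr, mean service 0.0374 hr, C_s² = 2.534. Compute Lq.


ρ = λ·E[S] = 23.63·0.0374 = 0.8838
Lq = ρ²(1+C_s²)/(2(1−ρ)) = 0.7810·(1+2.534)/(2·0.1162)
= 0.7810·3.5340/0.2325 = 11.87296

Final: 11.87296


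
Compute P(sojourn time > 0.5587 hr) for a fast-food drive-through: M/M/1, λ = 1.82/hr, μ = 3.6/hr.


W ~ Exponential(μ−λ) for M/M/1.
μ − λ = 3.6 − 1.82 = 1.7800
P(W > t) = e^{−(μ−λ)t} = e^{−0.9945} = 0.369914

Final: 0.369914


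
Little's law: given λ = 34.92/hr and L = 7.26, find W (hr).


W = L/λ = 7.26/34.92 = 0.2079 hr

Final: 0.2079 hr


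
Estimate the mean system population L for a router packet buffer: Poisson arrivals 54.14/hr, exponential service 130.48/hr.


ρ = λ/μ = 54.14/130.48 = 0.4149
L = ρ/(1−ρ) = 0.4149/(1 − 0.4149) = 0.4149/0.5851 = 0.7092

Final: 0.7092


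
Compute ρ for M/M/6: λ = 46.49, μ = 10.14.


ρ = λ/(cμ) = 46.49/(6·10.14) = 46.49/60.84 = 0.7641

Final: 0.7641


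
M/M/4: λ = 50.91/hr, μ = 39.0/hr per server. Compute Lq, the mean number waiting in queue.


a = λ/μ = 1.3054; ρ = a/4 = 0.3263
P₀ = 0.269706
Lq = P₀·a^c·ρ / (c!·(1−ρ)²) = 0.269706·2.90371·0.3263/(24·0.45381)
= 0.02347

Final: 0.02347


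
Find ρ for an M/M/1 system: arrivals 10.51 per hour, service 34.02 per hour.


ρ = λ/μ = 10.51/34.02 = 0.3089

Final: 0.3089


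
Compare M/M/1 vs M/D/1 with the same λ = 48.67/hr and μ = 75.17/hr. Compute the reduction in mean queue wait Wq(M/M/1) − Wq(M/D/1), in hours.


ρ = 48.67/75.17 = 0.6475
Wq(M/M/1) = ρ/(μ−λ) = 0.6475/26.50 = 0.02443 hr
Wq(M/D/1) = ρ/(2(μ−λ)) = 0.01222 hr
Savings = 0.02443 − 0.01222 = 0.01222 hr

Final: 0.01222 hr


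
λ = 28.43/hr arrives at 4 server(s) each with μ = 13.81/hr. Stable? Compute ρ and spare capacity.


Total capacity cμ = 4·13.81 = 55.24/hr
ρ = λ/(cμ) = 28.43/55.24 = 0.5147
Stable ⇔ ρ < 1: YES
Spare capacity = cμ − λ = 55.24 − 28.43 = 26.81/hr

Final: ρ = 0.5147; stable; margin = 26.81/hr


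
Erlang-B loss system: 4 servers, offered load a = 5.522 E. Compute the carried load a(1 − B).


B(4,5.522) = 0.437395 (Erlang-B)
Carried load = a(1 − B) = 5.522·(1 − 0.437395) = 5.522·0.562605 = 3.1067 E

Final: 3.1067 Erlangs


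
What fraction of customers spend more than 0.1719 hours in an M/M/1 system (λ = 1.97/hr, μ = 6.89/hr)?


W ~ Exponential(μ−λ) for M/M/1.
μ − λ = 6.89 − 1.97 = 4.9200
P(W > t) = e^{−(μ−λ)t} = e^{−0.8457} = 0.429236

Final: 0.429236


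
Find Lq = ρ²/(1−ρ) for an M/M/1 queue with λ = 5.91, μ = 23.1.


ρ = 5.91/23.1 = 0.2558
Lq = ρ²/(1−ρ) = 0.06546/0.7442 = 0.08796

Final: 0.08796


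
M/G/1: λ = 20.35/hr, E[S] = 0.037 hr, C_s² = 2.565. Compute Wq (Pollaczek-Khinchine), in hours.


ρ = λ·E[S] = 20.35·0.037 = 0.7530
E[S²] = E[S]²(1+C_s²) = 0.037²·(1+2.565) = 0.004880
Wq = λ·E[S²]/(2(1−ρ)) = 20.35·0.004880/(2·0.2470) = 0.20101 hr

Final: 0.20101 hr


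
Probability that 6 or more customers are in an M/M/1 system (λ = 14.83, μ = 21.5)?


ρ = 14.83/21.5 = 0.6898
P(N ≥ n) = ρ^n = 0.6898^6 = 0.107700

Final: 0.107700


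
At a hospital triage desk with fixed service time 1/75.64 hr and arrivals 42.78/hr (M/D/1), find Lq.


ρ = 42.78/75.64 = 0.5656
M/D/1: Lq = ρ²/(2(1−ρ)) = 0.3199/(2·0.4344) = 0.36816

Final: 0.36816


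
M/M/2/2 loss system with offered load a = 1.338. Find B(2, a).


B(c,a) = (a^c/c!) / Σ_{k=0}^{c} a^k/k!
a^2/2! = 0.895122
Σ terms (k=0..2): 1.00000 + 1.33800 + 0.89512 = 3.233122
B = 0.895122/3.233122 = 0.276860

Final: 0.276860


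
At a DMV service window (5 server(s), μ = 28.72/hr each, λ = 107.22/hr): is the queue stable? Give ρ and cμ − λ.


Total capacity cμ = 5·28.72 = 143.60/hr
ρ = λ/(cμ) = 107.22/143.60 = 0.7467
Stable ⇔ ρ < 1: YES
Spare capacity = cμ − λ = 143.60 − 107.22 = 36.38/hr

Final: ρ = 0.7467; stable; margin = 36.38/hr


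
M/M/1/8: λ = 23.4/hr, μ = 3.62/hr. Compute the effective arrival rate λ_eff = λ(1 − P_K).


ρ = 6.4641; P_K = (1−ρ)ρ^8/(1−ρ^9) = 0.845299
λ_eff = λ(1 − P_K) = 23.4·(1 − 0.845299) = 23.4·0.154701 = 3.6200 /hr

Final: 3.6200 /hr


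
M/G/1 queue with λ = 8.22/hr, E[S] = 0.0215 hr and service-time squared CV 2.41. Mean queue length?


ρ = λ·E[S] = 8.22·0.0215 = 0.1767
Lq = ρ²(1+C_s²)/(2(1−ρ)) = 0.03123·(1+2.41)/(2·0.8233)
= 0.03123·3.4100/1.6465 = 0.06468

Final: 0.06468


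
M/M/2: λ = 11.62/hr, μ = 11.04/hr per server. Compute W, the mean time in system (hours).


a = 1.0525; ρ = 0.5263; P₀ = 0.310386
Lq = P₀·a^c·ρ/(c!(1−ρ)²) = 0.40317
Wq = Lq/λ = 0.40317/11.62 = 0.03470 hr
W = Wq + 1/μ = 0.03470 + 0.09058 = 0.12528 hr

Final: 0.12528 hr


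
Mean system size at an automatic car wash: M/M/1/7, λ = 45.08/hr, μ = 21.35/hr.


ρ = 45.08/21.35 = 2.1115
L = ρ[1 − (K+1)ρ^K + Kρ^(K+1)] / [(1−ρ)(1−ρ^(K+1))]
Numerator: 2.1115·(1 − 8·187.112239 + 7·395.082892) = 2680.903018
Denominator: (-1.1115)·(-394.082892) = 438.013444
L = 2680.903018/438.013444 = 6.1206

Final: 6.1206


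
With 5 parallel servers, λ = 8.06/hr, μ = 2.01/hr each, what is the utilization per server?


ρ = λ/(cμ) = 8.06/(5·2.01) = 8.06/10.05 = 0.8020

Final: 0.8020


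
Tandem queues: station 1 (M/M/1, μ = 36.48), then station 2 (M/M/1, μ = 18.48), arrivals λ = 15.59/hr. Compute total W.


Each node sees arrival rate λ = 15.59/hr (tandem ⇒ throughput preserved).
W₁ = 1/(μ₁−λ) = 1/(36.48−15.59) = 0.04787 hr
W₂ = 1/(μ₂−λ) = 1/(18.48−15.59) = 0.34602 hr
W_total = W₁ + W₂ = 0.04787 + 0.34602 = 0.39389 hr

Final: 0.39389 hr


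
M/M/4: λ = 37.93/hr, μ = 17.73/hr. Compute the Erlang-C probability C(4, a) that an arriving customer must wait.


a = λ/μ = 2.1393; ρ = a/4 = 0.5348
P₀ = 0.111912 (from M/M/c formula)
C(c,a) = [a^c/(c!(1−ρ))]·P₀ = [20.94577/(24·0.4652)]·0.111912
= 1.87617·0.111912 = 0.209965

Final: 0.209965


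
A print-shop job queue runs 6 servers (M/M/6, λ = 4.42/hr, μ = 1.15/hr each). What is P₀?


a = λ/μ = 4.42/1.15 = 3.8435; ρ = a/c = 0.6406
Σ_{k=0}^{5} a^k/k! (terms k=0..5) = 1.00000 + 3.84348 + 7.38616 + 9.46285 + 9.09257 + 6.98942 = 37.77447
Tail: a^6/(6!(1−ρ)) = 3223.64028/(720·0.3594) = 12.45694
P₀ = 1/(37.77447 + 12.45694) = 1/50.23142 = 0.019908

Final: 0.019908


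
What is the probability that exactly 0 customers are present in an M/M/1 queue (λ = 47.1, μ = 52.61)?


ρ = 47.1/52.61 = 0.8953
P_n = (1−ρ)·ρ^n = (1 − 0.8953)·0.8953^0 = 0.1047·1.000000 = 0.104733

Final: 0.104733


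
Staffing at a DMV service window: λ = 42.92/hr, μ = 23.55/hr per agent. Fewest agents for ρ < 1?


Stability requires cμ > λ ⇔ c > λ/μ.
λ/μ = 42.92/23.55 = 1.8225
Minimum integer c = ⌊1.8225⌋ + 1 = 2
Check: 2·23.55 = 47.10 > 42.92, while 1·23.55 = 23.55 ≤ 42.92

Final: 2 servers


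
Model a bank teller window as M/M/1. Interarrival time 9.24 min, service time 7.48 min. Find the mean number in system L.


λ = 60/9.24 = 6.4935 /hr
μ = 60/7.48 = 8.0214 /hr
ρ = λ/μ = 6.4935/8.0214 = 0.8095
L = ρ/(1−ρ) = 0.8095/0.1905 = 4.2500

Final: 4.2500


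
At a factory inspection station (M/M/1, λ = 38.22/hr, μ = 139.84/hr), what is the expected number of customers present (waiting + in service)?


ρ = λ/μ = 38.22/139.84 = 0.2733
L = ρ/(1−ρ) = 0.2733/(1 − 0.2733) = 0.2733/0.7267 = 0.3761

Final: 0.3761


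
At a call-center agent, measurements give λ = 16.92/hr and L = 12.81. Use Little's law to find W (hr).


W = L/λ = 12.81/16.92 = 0.7571 hr

Final: 0.7571 hr


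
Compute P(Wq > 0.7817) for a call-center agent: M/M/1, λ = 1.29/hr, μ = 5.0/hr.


ρ = 1.29/5.0 = 0.2580
P(Wq > t) = ρ·e^{−(μ−λ)t} = 0.2580·e^{−2.9001}
= 0.2580·0.055017 = 0.014194

Final: 0.014194


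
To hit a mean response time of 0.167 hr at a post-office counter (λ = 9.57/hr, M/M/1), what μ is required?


W = 1/(μ−λ) ⇒ μ − λ = 1/W = 1/0.167 = 5.9880
μ = λ + 1/W = 9.57 + 5.9880 = 15.5580 per hr

Final: 15.5580 /hr


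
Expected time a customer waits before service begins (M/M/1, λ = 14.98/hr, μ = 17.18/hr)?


ρ = 14.98/17.18 = 0.8719
Wq = ρ/(μ−λ) = 0.8719/(17.18 − 14.98) = 0.8719/2.20 = 0.3963 hr

Final: 0.3963 hr


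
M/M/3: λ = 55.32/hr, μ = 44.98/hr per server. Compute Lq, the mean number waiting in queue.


a = λ/μ = 1.2299; ρ = a/3 = 0.4100
P₀ = 0.284765
Lq = P₀·a^c·ρ / (c!·(1−ρ)²) = 0.284765·1.86032·0.4100/(6·0.34815)
= 0.10397

Final: 0.10397


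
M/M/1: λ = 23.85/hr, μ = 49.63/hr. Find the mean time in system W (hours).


W = 1/(μ−λ) = 1/(49.63 − 23.85) = 1/25.78 = 0.03879 hr

Final: 0.03879 hr


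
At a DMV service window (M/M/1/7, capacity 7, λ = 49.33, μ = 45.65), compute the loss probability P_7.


ρ = λ/μ = 49.33/45.65 = 1.0806
P_K = (1−ρ)ρ^K/(1−ρ^(K+1)) = (-0.08061·1.720649)/(1 − 1.859357)
= -0.138707/-0.859357 = 0.161408

Final: 0.161408


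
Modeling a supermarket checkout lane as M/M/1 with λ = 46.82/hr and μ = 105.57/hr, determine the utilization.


ρ = λ/μ = 46.82/105.57 = 0.4435

Final: 0.4435


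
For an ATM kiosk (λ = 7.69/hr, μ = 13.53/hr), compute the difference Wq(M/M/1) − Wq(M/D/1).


ρ = 7.69/13.53 = 0.5684
Wq(M/M/1) = ρ/(μ−λ) = 0.5684/5.84 = 0.09732 hr
Wq(M/D/1) = ρ/(2(μ−λ)) = 0.04866 hr
Savings = 0.09732 − 0.04866 = 0.04866 hr

Final: 0.04866 hr


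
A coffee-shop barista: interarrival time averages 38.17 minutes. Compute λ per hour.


λ = 1/(interarrival time) in consistent units.
1 hour = 60 min, so λ = 60/38.17 = 1.5719 per hour

Final: 1.5719 /hr


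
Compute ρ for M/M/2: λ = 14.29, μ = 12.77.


ρ = λ/(cμ) = 14.29/(2·12.77) = 14.29/25.54 = 0.5595

Final: 0.5595


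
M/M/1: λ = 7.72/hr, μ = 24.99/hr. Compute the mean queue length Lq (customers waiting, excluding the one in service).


ρ = 7.72/24.99 = 0.3089
Lq = ρ²/(1−ρ) = 0.09543/0.6911 = 0.1381

Final: 0.1381


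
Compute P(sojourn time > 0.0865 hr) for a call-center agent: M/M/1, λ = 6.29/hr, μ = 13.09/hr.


W ~ Exponential(μ−λ) for M/M/1.
μ − λ = 13.09 − 6.29 = 6.8000
P(W > t) = e^{−(μ−λ)t} = e^{−0.5882} = 0.555326

Final: 0.555326


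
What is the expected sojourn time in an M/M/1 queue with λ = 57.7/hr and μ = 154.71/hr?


W = 1/(μ−λ) = 1/(154.71 − 57.7) = 1/97.01 = 0.01031 hr

Final: 0.01031 hr


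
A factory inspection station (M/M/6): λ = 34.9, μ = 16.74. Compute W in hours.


a = 2.0848; ρ = 0.3475; P₀ = 0.124092
Lq = P₀·a^c·ρ/(c!(1−ρ)²) = 0.01155
Wq = Lq/λ = 0.01155/34.9 = 0.0003309 hr
W = Wq + 1/μ = 0.0003309 + 0.05974 = 0.06007 hr

Final: 0.06007 hr


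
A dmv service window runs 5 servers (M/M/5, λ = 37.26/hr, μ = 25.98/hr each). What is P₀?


a = λ/μ = 37.26/25.98 = 1.4342; ρ = a/c = 0.2868
Σ_{k=0}^{4} a^k/k! (terms k=0..4) = 1.00000 + 1.43418 + 1.02844 + 0.49165 + 0.17628 = 4.13055
Tail: a^5/(5!(1−ρ)) = 6.06762/(120·0.7132) = 0.07090
P₀ = 1/(4.13055 + 0.07090) = 1/4.20145 = 0.238013

Final: 0.238013


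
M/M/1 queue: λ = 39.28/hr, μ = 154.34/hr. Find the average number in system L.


ρ = λ/μ = 39.28/154.34 = 0.2545
L = ρ/(1−ρ) = 0.2545/(1 − 0.2545) = 0.2545/0.7455 = 0.3414

Final: 0.3414


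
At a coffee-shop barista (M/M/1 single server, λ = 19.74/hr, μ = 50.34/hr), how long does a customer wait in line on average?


ρ = 19.74/50.34 = 0.3921
Wq = ρ/(μ−λ) = 0.3921/(50.34 − 19.74) = 0.3921/30.60 = 0.01281 hr

Final: 0.01281 hr


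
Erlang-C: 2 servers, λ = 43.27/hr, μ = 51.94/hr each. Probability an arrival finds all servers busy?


a = λ/μ = 0.8331; ρ = a/2 = 0.4165
P₀ = 0.411893 (from M/M/c formula)
C(c,a) = [a^c/(c!(1−ρ))]·P₀ = [0.69402/(2·0.5835)]·0.411893
= 0.59474·0.411893 = 0.244969

Final: 0.244969


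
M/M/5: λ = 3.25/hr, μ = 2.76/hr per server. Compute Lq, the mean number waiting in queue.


a = λ/μ = 1.1775; ρ = a/5 = 0.2355
P₀ = 0.307906
Lq = P₀·a^c·ρ / (c!·(1−ρ)²) = 0.307906·2.26397·0.2355/(120·0.58445)
= 0.002341

Final: 0.002341


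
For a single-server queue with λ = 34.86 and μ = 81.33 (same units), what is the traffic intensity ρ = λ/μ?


ρ = λ/μ = 34.86/81.33 = 0.4286

Final: 0.4286


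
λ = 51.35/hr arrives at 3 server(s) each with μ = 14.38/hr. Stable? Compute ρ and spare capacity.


Total capacity cμ = 3·14.38 = 43.14/hr
ρ = λ/(cμ) = 51.35/43.14 = 1.1903
Stable ⇔ ρ < 1: NO
Spare capacity = cμ − λ = 43.14 − 51.35 = -8.21/hr

Final: ρ = 1.1903; unstable; margin = -8.21/hr


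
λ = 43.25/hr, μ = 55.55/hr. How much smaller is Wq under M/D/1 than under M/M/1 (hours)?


ρ = 43.25/55.55 = 0.7786
Wq(M/M/1) = ρ/(μ−λ) = 0.7786/12.30 = 0.06330 hr
Wq(M/D/1) = ρ/(2(μ−λ)) = 0.03165 hr
Savings = 0.06330 − 0.03165 = 0.03165 hr

Final: 0.03165 hr


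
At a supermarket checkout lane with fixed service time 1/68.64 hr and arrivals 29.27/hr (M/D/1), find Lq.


ρ = 29.27/68.64 = 0.4264
M/D/1: Lq = ρ²/(2(1−ρ)) = 0.1818/(2·0.5736) = 0.15852

Final: 0.15852


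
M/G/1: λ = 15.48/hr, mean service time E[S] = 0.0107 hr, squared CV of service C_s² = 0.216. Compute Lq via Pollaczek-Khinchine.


ρ = λ·E[S] = 15.48·0.0107 = 0.1656
Lq = ρ²(1+C_s²)/(2(1−ρ)) = 0.02744·(1+0.216)/(2·0.8344)
= 0.02744·1.2160/1.6687 = 0.01999

Final: 0.01999


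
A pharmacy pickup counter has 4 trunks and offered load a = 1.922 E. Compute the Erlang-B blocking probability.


B(c,a) = (a^c/c!) / Σ_{k=0}^{c} a^k/k!
a^4/4! = 0.568594
Σ terms (k=0..4): 1.00000 + 1.92200 + 1.84704 + 1.18334 + 0.56859 = 6.520974
B = 0.568594/6.520974 = 0.087195

Final: 0.087195


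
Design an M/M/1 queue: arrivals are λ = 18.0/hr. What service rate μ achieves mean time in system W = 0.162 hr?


W = 1/(μ−λ) ⇒ μ − λ = 1/W = 1/0.162 = 6.1728
μ = λ + 1/W = 18.0 + 6.1728 = 24.1728 per hr

Final: 24.1728 /hr


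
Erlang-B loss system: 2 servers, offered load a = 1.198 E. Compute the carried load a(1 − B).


B(2,1.198) = 0.246125 (Erlang-B)
Carried load = a(1 − B) = 1.198·(1 − 0.246125) = 1.198·0.753875 = 0.9031 E

Final: 0.9031 Erlangs


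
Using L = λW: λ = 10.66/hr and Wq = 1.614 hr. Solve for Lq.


Lq = λWq = 10.66·1.614 = 17.2052

Final: 17.2052


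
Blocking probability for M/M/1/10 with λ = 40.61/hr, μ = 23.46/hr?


ρ = λ/μ = 40.61/23.46 = 1.7310
P_K = (1−ρ)ρ^K/(1−ρ^(K+1)) = (-0.7310·241.573792)/(1 − 418.171855)
= -176.598062/-417.171855 = 0.423322

Final: 0.423322


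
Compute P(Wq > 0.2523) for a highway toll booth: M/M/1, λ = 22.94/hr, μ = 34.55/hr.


ρ = 22.94/34.55 = 0.6640
P(Wq > t) = ρ·e^{−(μ−λ)t} = 0.6640·e^{−2.9292}
= 0.6640·0.053440 = 0.035482

Final: 0.035482


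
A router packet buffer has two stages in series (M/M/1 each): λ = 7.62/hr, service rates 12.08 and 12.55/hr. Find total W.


Each node sees arrival rate λ = 7.62/hr (tandem ⇒ throughput preserved).
W₁ = 1/(μ₁−λ) = 1/(12.08−7.62) = 0.22422 hr
W₂ = 1/(μ₂−λ) = 1/(12.55−7.62) = 0.20284 hr
W_total = W₁ + W₂ = 0.22422 + 0.20284 = 0.42706 hr

Final: 0.42706 hr


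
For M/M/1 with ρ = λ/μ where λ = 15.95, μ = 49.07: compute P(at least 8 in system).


ρ = 15.95/49.07 = 0.3250
P(N ≥ n) = ρ^n = 0.3250^8 = 0.0001246

Final: 0.0001246


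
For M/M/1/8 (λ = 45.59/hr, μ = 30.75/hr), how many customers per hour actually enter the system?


ρ = 1.4826; P_K = (1−ρ)ρ^8/(1−ρ^9) = 0.335194
λ_eff = λ(1 − P_K) = 45.59·(1 − 0.335194) = 45.59·0.664806 = 30.3085 /hr

Final: 30.3085 /hr


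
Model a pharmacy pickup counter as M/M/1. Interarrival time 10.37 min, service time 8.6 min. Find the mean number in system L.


λ = 60/10.37 = 5.7859 /hr
μ = 60/8.6 = 6.9767 /hr
ρ = λ/μ = 5.7859/6.9767 = 0.8293
L = ρ/(1−ρ) = 0.8293/0.1707 = 4.8588

Final: 4.8588


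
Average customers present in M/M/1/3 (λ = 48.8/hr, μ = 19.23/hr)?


ρ = 48.8/19.23 = 2.5377
L = ρ[1 − (K+1)ρ^K + Kρ^(K+1)] / [(1−ρ)(1−ρ^(K+1))]
Numerator: 2.5377·(1 − 4·16.342617 + 3·41.472685) = 152.382847
Denominator: (-1.5377)·(-40.472685) = 62.234908
L = 152.382847/62.234908 = 2.4485

Final: 2.4485


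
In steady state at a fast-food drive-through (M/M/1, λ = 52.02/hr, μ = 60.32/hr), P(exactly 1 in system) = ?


ρ = 52.02/60.32 = 0.8624
P_n = (1−ρ)·ρ^n = (1 − 0.8624)·0.8624^1 = 0.1376·0.862401 = 0.118666

Final: 0.118666


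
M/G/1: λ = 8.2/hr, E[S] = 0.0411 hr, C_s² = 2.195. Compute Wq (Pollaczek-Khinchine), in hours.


ρ = λ·E[S] = 8.2·0.0411 = 0.3370
E[S²] = E[S]²(1+C_s²) = 0.0411²·(1+2.195) = 0.005397
Wq = λ·E[S²]/(2(1−ρ)) = 8.2·0.005397/(2·0.6630) = 0.03338 hr

Final: 0.03338 hr


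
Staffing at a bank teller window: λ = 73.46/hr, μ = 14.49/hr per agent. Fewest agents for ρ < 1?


Stability requires cμ > λ ⇔ c > λ/μ.
λ/μ = 73.46/14.49 = 5.0697
Minimum integer c = ⌊5.0697⌋ + 1 = 6
Check: 6·14.49 = 86.94 > 73.46, while 5·14.49 = 72.45 ≤ 73.46

Final: 6 servers


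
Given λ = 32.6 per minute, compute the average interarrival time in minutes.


Mean interarrival time = 1/λ = 1/32.6 minute = 0.03067 minute
In minutes: 0.03067 × 1 = 0.03067 min

Final: 0.03067 min


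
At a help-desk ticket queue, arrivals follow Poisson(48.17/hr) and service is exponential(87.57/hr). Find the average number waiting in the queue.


ρ = 48.17/87.57 = 0.5501
Lq = ρ²/(1−ρ) = 0.3026/0.4499 = 0.6725

Final: 0.6725


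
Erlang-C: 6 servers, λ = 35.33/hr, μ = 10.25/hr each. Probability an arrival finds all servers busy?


a = λ/μ = 3.4468; ρ = a/6 = 0.5745
P₀ = 0.030655 (from M/M/c formula)
C(c,a) = [a^c/(c!(1−ρ))]·P₀ = [1676.94428/(720·0.4255)]·0.030655
= 5.47340·0.030655 = 0.167787

Final: 0.167787


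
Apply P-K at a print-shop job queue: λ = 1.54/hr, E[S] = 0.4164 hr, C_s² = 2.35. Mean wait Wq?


ρ = λ·E[S] = 1.54·0.4164 = 0.6413
E[S²] = E[S]²(1+C_s²) = 0.4164²·(1+2.35) = 0.580853
Wq = λ·E[S²]/(2(1−ρ)) = 1.54·0.580853/(2·0.3587) = 1.24673 hr

Final: 1.24673 hr


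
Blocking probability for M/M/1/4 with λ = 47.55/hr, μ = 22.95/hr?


ρ = λ/μ = 47.55/22.95 = 2.0719
P_K = (1−ρ)ρ^K/(1−ρ^(K+1)) = (-1.0719·18.427708)/(1 − 38.180284)
= -19.752576/-37.180284 = 0.531265

Final: 0.531265


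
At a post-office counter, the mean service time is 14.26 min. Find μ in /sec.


μ = 1/(service time) in consistent units.
1 second = 0.0166667 min, so μ = 0.0166667/14.26 = 0.001169 per second

Final: 0.001169 /sec


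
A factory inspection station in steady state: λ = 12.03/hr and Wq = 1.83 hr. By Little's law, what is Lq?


Lq = λWq = 12.03·1.83 = 22.0149

Final: 22.0149


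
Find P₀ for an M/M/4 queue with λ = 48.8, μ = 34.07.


a = λ/μ = 48.8/34.07 = 1.4323; ρ = a/c = 0.3581
Σ_{k=0}^{3} a^k/k! (terms k=0..3) = 1.00000 + 1.43235 + 1.02581 + 0.48977 = 3.94792
Tail: a^4/(4!(1−ρ)) = 4.20911/(24·0.6419) = 0.27321
P₀ = 1/(3.94792 + 0.27321) = 1/4.22114 = 0.236903

Final: 0.236903


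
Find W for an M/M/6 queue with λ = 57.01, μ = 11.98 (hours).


a = 4.7588; ρ = 0.7931; P₀ = 0.006463
Lq = P₀·a^c·ρ/(c!(1−ρ)²) = 1.93209
Wq = Lq/λ = 1.93209/57.01 = 0.03389 hr
W = Wq + 1/μ = 0.03389 + 0.08347 = 0.11736 hr

Final: 0.11736 hr


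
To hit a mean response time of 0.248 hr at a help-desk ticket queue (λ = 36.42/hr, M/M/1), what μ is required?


W = 1/(μ−λ) ⇒ μ − λ = 1/W = 1/0.248 = 4.0323
μ = λ + 1/W = 36.42 + 4.0323 = 40.4523 per hr

Final: 40.4523 /hr


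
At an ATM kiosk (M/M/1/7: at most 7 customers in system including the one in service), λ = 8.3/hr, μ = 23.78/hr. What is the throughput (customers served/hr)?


ρ = 0.3490; P_K = (1−ρ)ρ^7/(1−ρ^8) = 0.0004109
λ_eff = λ(1 − P_K) = 8.3·(1 − 0.0004109) = 8.3·0.999589 = 8.2966 /hr

Final: 8.2966 /hr


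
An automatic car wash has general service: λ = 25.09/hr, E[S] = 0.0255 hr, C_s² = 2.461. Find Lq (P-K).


ρ = λ·E[S] = 25.09·0.0255 = 0.6398
Lq = ρ²(1+C_s²)/(2(1−ρ)) = 0.4093·(1+2.461)/(2·0.3602)
= 0.4093·3.4610/0.7204 = 1.96654

Final: 1.96654


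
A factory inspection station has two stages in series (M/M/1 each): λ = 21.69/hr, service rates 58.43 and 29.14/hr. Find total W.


Each node sees arrival rate λ = 21.69/hr (tandem ⇒ throughput preserved).
W₁ = 1/(μ₁−λ) = 1/(58.43−21.69) = 0.02722 hr
W₂ = 1/(μ₂−λ) = 1/(29.14−21.69) = 0.13423 hr
W_total = W₁ + W₂ = 0.02722 + 0.13423 = 0.16145 hr

Final: 0.16145 hr


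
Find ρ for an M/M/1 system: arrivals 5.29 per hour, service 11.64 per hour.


ρ = λ/μ = 5.29/11.64 = 0.4545

Final: 0.4545


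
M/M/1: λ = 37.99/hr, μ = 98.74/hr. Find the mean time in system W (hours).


W = 1/(μ−λ) = 1/(98.74 − 37.99) = 1/60.75 = 0.01646 hr

Final: 0.01646 hr


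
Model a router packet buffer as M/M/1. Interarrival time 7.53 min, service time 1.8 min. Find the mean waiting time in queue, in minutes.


λ = 60/7.53 = 7.9681 /hr
μ = 60/1.8 = 33.3333 /hr
ρ = λ/μ = 7.9681/33.3333 = 0.2390
Wq = ρ/(μ−λ) = 0.2390/(33.3333−7.9681) = 0.009424 hr
In minutes: 0.009424·60 = 0.5654 min

Final: 0.5654 min


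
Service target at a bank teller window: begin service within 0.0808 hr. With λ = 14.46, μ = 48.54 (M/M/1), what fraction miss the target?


ρ = 14.46/48.54 = 0.2979
P(Wq > t) = ρ·e^{−(μ−λ)t} = 0.2979·e^{−2.7537}
= 0.2979·0.063694 = 0.018974

Final: 0.018974


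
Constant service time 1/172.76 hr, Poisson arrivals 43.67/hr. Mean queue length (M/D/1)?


ρ = 43.67/172.76 = 0.2528
M/D/1: Lq = ρ²/(2(1−ρ)) = 0.06390/(2·0.7472) = 0.04276

Final: 0.04276


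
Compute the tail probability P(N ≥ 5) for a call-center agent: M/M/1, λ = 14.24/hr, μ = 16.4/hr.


ρ = 14.24/16.4 = 0.8683
P(N ≥ n) = ρ^n = 0.8683^5 = 0.493549

Final: 0.493549


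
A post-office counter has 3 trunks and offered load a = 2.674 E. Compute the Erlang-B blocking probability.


B(c,a) = (a^c/c!) / Σ_{k=0}^{c} a^k/k!
a^3/3! = 3.186640
Σ terms (k=0..3): 1.00000 + 2.67400 + 3.57514 + 3.18664 = 10.435778
B = 3.186640/10.435778 = 0.305357

Final: 0.305357


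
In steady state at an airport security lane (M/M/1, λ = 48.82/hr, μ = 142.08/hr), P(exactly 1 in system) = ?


ρ = 48.82/142.08 = 0.3436
P_n = (1−ρ)·ρ^n = (1 − 0.3436)·0.3436^1 = 0.6564·0.343609 = 0.225542

Final: 0.225542


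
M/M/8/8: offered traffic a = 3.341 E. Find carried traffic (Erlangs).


B(8,3.341) = 0.013733 (Erlang-B)
Carried load = a(1 − B) = 3.341·(1 − 0.013733) = 3.341·0.986267 = 3.2951 E

Final: 3.2951 Erlangs


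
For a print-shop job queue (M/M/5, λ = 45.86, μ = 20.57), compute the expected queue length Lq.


a = λ/μ = 2.2295; ρ = a/5 = 0.4459
P₀ = 0.106164
Lq = P₀·a^c·ρ / (c!·(1−ρ)²) = 0.106164·55.08062·0.4459/(120·0.30704)
= 0.07077

Final: 0.07077


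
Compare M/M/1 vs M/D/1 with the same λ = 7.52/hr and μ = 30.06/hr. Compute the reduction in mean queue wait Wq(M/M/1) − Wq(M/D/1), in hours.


ρ = 7.52/30.06 = 0.2502
Wq(M/M/1) = ρ/(μ−λ) = 0.2502/22.54 = 0.01110 hr
Wq(M/D/1) = ρ/(2(μ−λ)) = 0.005549 hr
Savings = 0.01110 − 0.005549 = 0.005549 hr

Final: 0.005549 hr


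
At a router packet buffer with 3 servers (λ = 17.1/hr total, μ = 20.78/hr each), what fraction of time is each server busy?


ρ = λ/(cμ) = 17.1/(3·20.78) = 17.1/62.34 = 0.2743

Final: 0.2743


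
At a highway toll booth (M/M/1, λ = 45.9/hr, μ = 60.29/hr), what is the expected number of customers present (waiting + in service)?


ρ = λ/μ = 45.9/60.29 = 0.7613
L = ρ/(1−ρ) = 0.7613/(1 − 0.7613) = 0.7613/0.2387 = 3.1897

Final: 3.1897


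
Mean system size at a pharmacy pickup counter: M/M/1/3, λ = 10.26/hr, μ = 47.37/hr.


ρ = 10.26/47.37 = 0.2166
L = ρ[1 − (K+1)ρ^K + Kρ^(K+1)] / [(1−ρ)(1−ρ^(K+1))]
Numerator: 0.2166·(1 − 4·0.010161 + 3·0.002201) = 0.209220
Denominator: (0.7834)·(0.997799) = 0.781683
L = 0.209220/0.781683 = 0.2677

Final: 0.2677


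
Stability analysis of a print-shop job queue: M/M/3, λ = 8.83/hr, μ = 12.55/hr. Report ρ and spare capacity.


Total capacity cμ = 3·12.55 = 37.65/hr
ρ = λ/(cμ) = 8.83/37.65 = 0.2345
Stable ⇔ ρ < 1: YES
Spare capacity = cμ − λ = 37.65 − 8.83 = 28.82/hr

Final: ρ = 0.2345; stable; margin = 28.82/hr


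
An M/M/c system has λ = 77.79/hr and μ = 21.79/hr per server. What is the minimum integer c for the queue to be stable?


Stability requires cμ > λ ⇔ c > λ/μ.
λ/μ = 77.79/21.79 = 3.5700
Minimum integer c = ⌊3.5700⌋ + 1 = 4
Check: 4·21.79 = 87.16 > 77.79, while 3·21.79 = 65.37 ≤ 77.79

Final: 4 servers


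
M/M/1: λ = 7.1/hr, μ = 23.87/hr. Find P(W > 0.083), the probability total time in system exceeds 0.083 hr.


W ~ Exponential(μ−λ) for M/M/1.
μ − λ = 23.87 − 7.1 = 16.7700
P(W > t) = e^{−(μ−λ)t} = e^{−1.3919} = 0.248600

Final: 0.248600


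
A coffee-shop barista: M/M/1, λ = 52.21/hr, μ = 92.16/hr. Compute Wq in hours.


ρ = 52.21/92.16 = 0.5665
Wq = ρ/(μ−λ) = 0.5665/(92.16 − 52.21) = 0.5665/39.95 = 0.01418 hr

Final: 0.01418 hr


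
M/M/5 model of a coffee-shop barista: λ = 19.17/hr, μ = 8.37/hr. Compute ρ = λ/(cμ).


ρ = λ/(cμ) = 19.17/(5·8.37) = 19.17/41.85 = 0.4581

Final: 0.4581


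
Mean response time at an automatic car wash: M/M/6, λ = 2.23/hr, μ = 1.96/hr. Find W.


a = 1.1378; ρ = 0.1896; P₀ = 0.320524
Lq = P₀·a^c·ρ/(c!(1−ρ)²) = 0.0002788
Wq = Lq/λ = 0.0002788/2.23 = 0.0001250 hr
W = Wq + 1/μ = 0.0001250 + 0.51020 = 0.51033 hr

Final: 0.51033 hr


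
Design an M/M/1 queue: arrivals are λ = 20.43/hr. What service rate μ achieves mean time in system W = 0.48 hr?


W = 1/(μ−λ) ⇒ μ − λ = 1/W = 1/0.48 = 2.0833
μ = λ + 1/W = 20.43 + 2.0833 = 22.5133 per hr

Final: 22.5133 /hr


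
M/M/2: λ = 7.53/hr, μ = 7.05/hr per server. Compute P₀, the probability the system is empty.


a = λ/μ = 7.53/7.05 = 1.0681; ρ = a/c = 0.5340
Σ_{k=0}^{1} a^k/k! (terms k=0..1) = 1.00000 + 1.06809 = 2.06809
Tail: a^2/(2!(1−ρ)) = 1.14081/(2·0.4660) = 1.22415
P₀ = 1/(2.06809 + 1.22415) = 1/3.29224 = 0.303745

Final: 0.303745


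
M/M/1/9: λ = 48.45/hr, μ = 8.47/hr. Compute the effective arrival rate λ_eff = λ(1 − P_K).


ρ = 5.7202; P_K = (1−ρ)ρ^9/(1−ρ^10) = 0.825181
λ_eff = λ(1 − P_K) = 48.45·(1 − 0.825181) = 48.45·0.174819 = 8.4700 /hr

Final: 8.4700 /hr


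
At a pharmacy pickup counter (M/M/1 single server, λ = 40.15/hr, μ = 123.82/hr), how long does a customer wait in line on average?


ρ = 40.15/123.82 = 0.3243
Wq = ρ/(μ−λ) = 0.3243/(123.82 − 40.15) = 0.3243/83.67 = 0.003875 hr

Final: 0.003875 hr


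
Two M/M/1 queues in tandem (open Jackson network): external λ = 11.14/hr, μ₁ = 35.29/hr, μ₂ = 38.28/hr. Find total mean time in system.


Each node sees arrival rate λ = 11.14/hr (tandem ⇒ throughput preserved).
W₁ = 1/(μ₁−λ) = 1/(35.29−11.14) = 0.04141 hr
W₂ = 1/(μ₂−λ) = 1/(38.28−11.14) = 0.03685 hr
W_total = W₁ + W₂ = 0.04141 + 0.03685 = 0.07825 hr

Final: 0.07825 hr


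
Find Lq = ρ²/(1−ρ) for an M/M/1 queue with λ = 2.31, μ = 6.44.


ρ = 2.31/6.44 = 0.3587
Lq = ρ²/(1−ρ) = 0.1287/0.6413 = 0.2006

Final: 0.2006


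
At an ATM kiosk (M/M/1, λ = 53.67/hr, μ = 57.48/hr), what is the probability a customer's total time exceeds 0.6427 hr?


W ~ Exponential(μ−λ) for M/M/1.
μ − λ = 57.48 − 53.67 = 3.8100
P(W > t) = e^{−(μ−λ)t} = e^{−2.4487} = 0.086407

Final: 0.086407


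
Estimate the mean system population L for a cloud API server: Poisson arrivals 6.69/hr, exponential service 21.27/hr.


ρ = λ/μ = 6.69/21.27 = 0.3145
L = ρ/(1−ρ) = 0.3145/(1 − 0.3145) = 0.3145/0.6855 = 0.4588

Final: 0.4588


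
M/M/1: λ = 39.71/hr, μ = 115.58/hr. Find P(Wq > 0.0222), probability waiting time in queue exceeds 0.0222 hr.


ρ = 39.71/115.58 = 0.3436
P(Wq > t) = ρ·e^{−(μ−λ)t} = 0.3436·e^{−1.6843}
= 0.3436·0.185572 = 0.063757

Final: 0.063757


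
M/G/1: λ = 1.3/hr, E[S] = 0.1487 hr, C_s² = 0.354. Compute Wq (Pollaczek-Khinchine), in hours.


ρ = λ·E[S] = 1.3·0.1487 = 0.1933
E[S²] = E[S]²(1+C_s²) = 0.1487²·(1+0.354) = 0.029939
Wq = λ·E[S²]/(2(1−ρ)) = 1.3·0.029939/(2·0.8067) = 0.02412 hr

Final: 0.02412 hr


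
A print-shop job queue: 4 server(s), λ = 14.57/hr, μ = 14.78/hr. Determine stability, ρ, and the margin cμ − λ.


Total capacity cμ = 4·14.78 = 59.12/hr
ρ = λ/(cμ) = 14.57/59.12 = 0.2464
Stable ⇔ ρ < 1: YES
Spare capacity = cμ − λ = 59.12 − 14.57 = 44.55/hr

Final: ρ = 0.2464; stable; margin = 44.55/hr


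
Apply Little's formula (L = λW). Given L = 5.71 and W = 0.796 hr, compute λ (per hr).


λ = L/W = 5.71/0.796 = 7.1734 /hr

Final: 7.1734 /hr


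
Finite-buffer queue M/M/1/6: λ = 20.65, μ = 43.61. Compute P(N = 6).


ρ = λ/μ = 20.65/43.61 = 0.4735
P_K = (1−ρ)ρ^K/(1−ρ^(K+1)) = (0.5265·0.011272)/(1 − 0.005337)
= 0.005935/0.994663 = 0.005966

Final: 0.005966


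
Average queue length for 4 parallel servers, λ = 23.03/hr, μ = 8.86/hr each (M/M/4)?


a = λ/μ = 2.5993; ρ = a/4 = 0.6498
P₀ = 0.065204
Lq = P₀·a^c·ρ / (c!·(1−ρ)²) = 0.065204·45.65001·0.6498/(24·0.12262)
= 0.65728

Final: 0.65728


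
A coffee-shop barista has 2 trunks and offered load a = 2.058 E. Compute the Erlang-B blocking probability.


B(c,a) = (a^c/c!) / Σ_{k=0}^{c} a^k/k!
a^2/2! = 2.117682
Σ terms (k=0..2): 1.00000 + 2.05800 + 2.11768 = 5.175682
B = 2.117682/5.175682 = 0.409160

Final: 0.409160


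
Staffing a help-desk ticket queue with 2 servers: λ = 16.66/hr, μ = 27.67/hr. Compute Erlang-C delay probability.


a = λ/μ = 0.6021; ρ = a/2 = 0.3010
P₀ = 0.537222 (from M/M/c formula)
C(c,a) = [a^c/(c!(1−ρ))]·P₀ = [0.36252/(2·0.6990)]·0.537222
= 0.25933·0.537222 = 0.139318

Final: 0.139318


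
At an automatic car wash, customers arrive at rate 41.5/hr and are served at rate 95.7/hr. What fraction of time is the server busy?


ρ = λ/μ = 41.5/95.7 = 0.4336

Final: 0.4336


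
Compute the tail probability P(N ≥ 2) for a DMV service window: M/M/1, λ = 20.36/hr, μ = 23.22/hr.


ρ = 20.36/23.22 = 0.8768
P(N ≥ n) = ρ^n = 0.8768^2 = 0.768831

Final: 0.768831


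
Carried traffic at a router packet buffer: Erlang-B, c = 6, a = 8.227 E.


B(6,8.227) = 0.401919 (Erlang-B)
Carried load = a(1 − B) = 8.227·(1 − 0.401919) = 8.227·0.598081 = 4.9204 E

Final: 4.9204 Erlangs


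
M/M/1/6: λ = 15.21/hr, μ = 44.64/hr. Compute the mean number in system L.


ρ = 15.21/44.64 = 0.3407
L = ρ[1 − (K+1)ρ^K + Kρ^(K+1)] / [(1−ρ)(1−ρ^(K+1))]
Numerator: 0.3407·(1 − 7·0.001565 + 6·0.0005331) = 0.338084
Denominator: (0.6593)·(0.999467) = 0.658923
L = 0.338084/0.658923 = 0.5131

Final: 0.5131


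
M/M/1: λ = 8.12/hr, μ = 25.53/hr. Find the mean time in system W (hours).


W = 1/(μ−λ) = 1/(25.53 − 8.12) = 1/17.41 = 0.05744 hr

Final: 0.05744 hr


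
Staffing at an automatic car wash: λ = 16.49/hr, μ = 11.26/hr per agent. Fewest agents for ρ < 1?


Stability requires cμ > λ ⇔ c > λ/μ.
λ/μ = 16.49/11.26 = 1.4645
Minimum integer c = ⌊1.4645⌋ + 1 = 2
Check: 2·11.26 = 22.52 > 16.49, while 1·11.26 = 11.26 ≤ 16.49

Final: 2 servers


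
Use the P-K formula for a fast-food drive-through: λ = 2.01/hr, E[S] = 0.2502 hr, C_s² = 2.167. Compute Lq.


ρ = λ·E[S] = 2.01·0.2502 = 0.5029
Lq = ρ²(1+C_s²)/(2(1−ρ)) = 0.2529·(1+2.167)/(2·0.4971)
= 0.2529·3.1670/0.9942 = 0.80564

Final: 0.80564


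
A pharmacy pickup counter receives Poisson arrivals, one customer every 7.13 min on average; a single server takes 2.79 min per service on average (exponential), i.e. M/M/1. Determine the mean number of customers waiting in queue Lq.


λ = 60/7.13 = 8.4151 /hr
μ = 60/2.79 = 21.5054 /hr
ρ = λ/μ = 8.4151/21.5054 = 0.3913
Lq = ρ²/(1−ρ) = 0.1531/0.6087 = 0.2516

Final: 0.2516


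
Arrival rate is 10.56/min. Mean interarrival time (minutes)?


Mean interarrival time = 1/λ = 1/10.56 minute = 0.09470 minute
In minutes: 0.09470 × 1 = 0.09470 min

Final: 0.09470 min


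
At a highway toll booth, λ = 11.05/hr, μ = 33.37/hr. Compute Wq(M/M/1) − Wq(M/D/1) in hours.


ρ = 11.05/33.37 = 0.3311
Wq(M/M/1) = ρ/(μ−λ) = 0.3311/22.32 = 0.01484 hr
Wq(M/D/1) = ρ/(2(μ−λ)) = 0.007418 hr
Savings = 0.01484 − 0.007418 = 0.007418 hr

Final: 0.007418 hr


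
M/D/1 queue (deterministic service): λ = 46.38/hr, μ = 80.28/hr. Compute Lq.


ρ = 46.38/80.28 = 0.5777
M/D/1: Lq = ρ²/(2(1−ρ)) = 0.3338/(2·0.4223) = 0.39521

Final: 0.39521


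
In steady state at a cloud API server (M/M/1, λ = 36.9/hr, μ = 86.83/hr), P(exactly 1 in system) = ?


ρ = 36.9/86.83 = 0.4250
P_n = (1−ρ)·ρ^n = (1 − 0.4250)·0.4250^1 = 0.5750·0.424968 = 0.244370

Final: 0.244370


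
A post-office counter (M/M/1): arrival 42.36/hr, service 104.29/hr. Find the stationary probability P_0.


ρ = 42.36/104.29 = 0.4062
P_n = (1−ρ)·ρ^n = (1 − 0.4062)·0.4062^0 = 0.5938·1.000000 = 0.593825

Final: 0.593825


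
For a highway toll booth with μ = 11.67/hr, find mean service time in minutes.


Mean service time = 1/μ = 1/11.67 hour = 0.08569 hour
In minutes: 0.08569 × 60 = 5.1414 min

Final: 5.1414 min


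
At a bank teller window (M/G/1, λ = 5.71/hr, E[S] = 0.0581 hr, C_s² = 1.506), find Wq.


ρ = λ·E[S] = 5.71·0.0581 = 0.3318
E[S²] = E[S]²(1+C_s²) = 0.0581²·(1+1.506) = 0.008459
Wq = λ·E[S²]/(2(1−ρ)) = 5.71·0.008459/(2·0.6682) = 0.03614 hr

Final: 0.03614 hr


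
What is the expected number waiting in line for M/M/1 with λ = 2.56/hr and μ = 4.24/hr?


ρ = 2.56/4.24 = 0.6038
Lq = ρ²/(1−ρ) = 0.3645/0.3962 = 0.9200

Final: 0.9200


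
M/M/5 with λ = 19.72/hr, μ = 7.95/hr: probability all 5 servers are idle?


a = λ/μ = 19.72/7.95 = 2.4805; ρ = a/c = 0.4961
Σ_{k=0}^{4} a^k/k! (terms k=0..4) = 1.00000 + 2.48050 + 3.07645 + 2.54371 + 1.57742 = 10.67809
Tail: a^5/(5!(1−ρ)) = 93.90720/(120·0.5039) = 1.55301
P₀ = 1/(10.67809 + 1.55301) = 1/12.23109 = 0.081759

Final: 0.081759


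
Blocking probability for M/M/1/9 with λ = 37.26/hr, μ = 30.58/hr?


ρ = λ/μ = 37.26/30.58 = 1.2184
P_K = (1−ρ)ρ^K/(1−ρ^(K+1)) = (-0.2184·5.919000)/(1 − 7.211966)
= -1.292967/-6.211966 = 0.208141

Final: 0.208141
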